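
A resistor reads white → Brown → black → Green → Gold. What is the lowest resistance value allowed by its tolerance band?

86450000 Ω

White → 9 (first significant figure)
Brown → 1 (second significant figure)
Black → 0 (third significant figure)
Green → ×10^5 multiplier
Gold → ±5% tolerance
910 × 100000 = 91000000 Ω
Lowest = 91000000 × (1 − 5/100) = 86450000 Ω.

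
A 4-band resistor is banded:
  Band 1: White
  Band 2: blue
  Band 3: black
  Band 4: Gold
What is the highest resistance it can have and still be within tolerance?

100.8 Ω

White → 9 (first significant figure)
Blue → 6 (second significant figure)
Black → ×1 multiplier
Gold → ±5% tolerance
96 × 1 = 96 Ω
Highest = 96 × (1 + 5/100) = 100.8 Ω.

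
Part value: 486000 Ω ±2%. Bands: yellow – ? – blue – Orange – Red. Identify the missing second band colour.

grey

486000 Ω = 486 × 10^3.
The second band gives digit 8 of the significand, and 8 is grey.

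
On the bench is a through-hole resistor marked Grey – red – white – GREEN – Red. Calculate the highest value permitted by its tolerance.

Grey → 8 (first significant figure)
Red → 2 (second significant figure)
White → 9 (third significant figure)
Green → ×10^5 multiplier
Red → ±2% tolerance
829 × 100000 = 82900000 Ω
Highest = 82900000 × (1 + 2/100) = 84558000 Ω.

84558000 Ω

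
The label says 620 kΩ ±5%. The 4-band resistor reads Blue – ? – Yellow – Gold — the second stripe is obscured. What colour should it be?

red

620000 Ω = 62 × 10^4.
The second band gives digit 2 of the significand, and 2 is red.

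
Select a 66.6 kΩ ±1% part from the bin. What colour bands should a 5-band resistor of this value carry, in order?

blue, blue, blue, red, brown

66600 Ω = 666 × 10^2.
6 → blue
6 → blue
6 → blue
Multiplier 10^2 → red.
±1% tolerance → brown.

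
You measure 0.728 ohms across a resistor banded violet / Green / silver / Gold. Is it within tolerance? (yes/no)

yes

Violet → 7 (first significant figure)
Green → 5 (second significant figure)
Silver → ×0.01 multiplier
Gold → ±5% tolerance
75 × 0.01 = 0.75 Ω
Allowed range: 0.7125 Ω to 0.7875 Ω.
0.728 ohms lies inside that range.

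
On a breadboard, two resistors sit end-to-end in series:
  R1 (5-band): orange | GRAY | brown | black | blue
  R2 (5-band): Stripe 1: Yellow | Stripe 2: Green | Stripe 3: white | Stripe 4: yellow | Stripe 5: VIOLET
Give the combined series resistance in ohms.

R1: orange, grey, brown → 381; black ×1 → 381 Ω.
R2: yellow, green, white → 459; yellow ×10^4 → 4590000 Ω.
Series: 381 + 4590000 = 4590381 Ω.

4590381 Ω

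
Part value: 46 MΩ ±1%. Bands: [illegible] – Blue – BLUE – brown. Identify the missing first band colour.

yellow

46000000 Ω = 46 × 10^6.
The first band gives digit 4 of the significand, and 4 is yellow.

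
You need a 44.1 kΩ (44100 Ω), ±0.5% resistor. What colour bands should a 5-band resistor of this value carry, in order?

44100 Ω = 441 × 10^2.
4 → yellow
4 → yellow
1 → brown
Multiplier 10^2 → red.
±0.5% tolerance → green.

yellow, yellow, brown, red, green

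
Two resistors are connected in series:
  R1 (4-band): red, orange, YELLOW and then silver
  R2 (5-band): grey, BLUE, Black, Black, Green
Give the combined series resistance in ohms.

R1: red, orange → 23; yellow ×10^4 → 230000 Ω.
R2: grey, blue, black → 860; black ×1 → 860 Ω.
Series: 230000 + 860 = 230860 Ω.

230860 Ω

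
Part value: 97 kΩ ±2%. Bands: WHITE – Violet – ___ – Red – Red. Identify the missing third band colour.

black

97000 Ω = 970 × 10^2.
The third band gives digit 0 of the significand, and 0 is black.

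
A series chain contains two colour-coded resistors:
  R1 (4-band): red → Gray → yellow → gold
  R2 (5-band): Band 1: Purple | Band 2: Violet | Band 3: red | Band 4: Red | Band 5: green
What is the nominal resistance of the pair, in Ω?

R1: red, grey → 28; yellow ×10^4 → 280000 Ω.
R2: violet, violet, red → 772; red ×10^2 → 77200 Ω.
Series: 280000 + 77200 = 357200 Ω.

357200 Ω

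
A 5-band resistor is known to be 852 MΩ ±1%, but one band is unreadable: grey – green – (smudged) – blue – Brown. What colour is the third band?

852000000 Ω = 852 × 10^6.
The third band gives digit 2 of the significand, and 2 is red.

red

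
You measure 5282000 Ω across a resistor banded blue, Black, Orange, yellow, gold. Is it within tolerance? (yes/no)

Blue → 6 (first significant figure)
Black → 0 (second significant figure)
Orange → 3 (third significant figure)
Yellow → ×10^4 multiplier
Gold → ±5% tolerance
603 × 10000 = 6030000 Ω
Allowed range: 5728500 Ω to 6331500 Ω.
5282000 Ω lies outside that range.

no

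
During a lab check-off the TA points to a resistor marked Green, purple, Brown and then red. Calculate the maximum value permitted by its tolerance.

581.4 Ω

Green → 5 (first significant figure)
Violet → 7 (second significant figure)
Brown → ×10 multiplier
Red → ±2% tolerance
57 × 10 = 570 Ω
Maximum = 570 × (1 + 2/100) = 581.4 Ω.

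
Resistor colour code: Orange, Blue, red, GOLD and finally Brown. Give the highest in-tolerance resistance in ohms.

36.562 Ω

Orange → 3 (first significant figure)
Blue → 6 (second significant figure)
Red → 2 (third significant figure)
Gold → ×0.1 multiplier
Brown → ±1% tolerance
362 × 0.1 = 36.2 Ω
Highest = 36.2 × (1 + 1/100) = 36.562 Ω.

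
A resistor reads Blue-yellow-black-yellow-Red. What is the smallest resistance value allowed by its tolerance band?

6272000 Ω

Blue → 6 (first significant figure)
Yellow → 4 (second significant figure)
Black → 0 (third significant figure)
Yellow → ×10^4 multiplier
Red → ±2% tolerance
640 × 10000 = 6400000 Ω
Smallest = 6400000 × (1 − 2/100) = 6272000 Ω.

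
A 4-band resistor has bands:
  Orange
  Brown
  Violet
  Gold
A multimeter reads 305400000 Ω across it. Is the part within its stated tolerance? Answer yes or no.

yes

Orange → 3 (first significant figure)
Brown → 1 (second significant figure)
Violet → ×10^7 multiplier
Gold → ±5% tolerance
31 × 10000000 = 310000000 Ω
Allowed range: 294500000 Ω to 325500000 Ω.
305400000 Ω lies inside that range.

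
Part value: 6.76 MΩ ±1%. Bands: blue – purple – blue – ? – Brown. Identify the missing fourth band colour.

6760000 Ω = 676 × 10^4.
The fourth band is the multiplier, 10^4, which is yellow.

yellow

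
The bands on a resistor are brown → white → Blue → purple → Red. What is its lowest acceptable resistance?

Brown → 1 (first significant figure)
White → 9 (second significant figure)
Blue → 6 (third significant figure)
Violet → ×10^7 multiplier
Red → ±2% tolerance
196 × 10000000 = 1960000000 Ω
Lowest = 1960000000 × (1 − 2/100) = 1920800000 Ω.

1920800000 Ω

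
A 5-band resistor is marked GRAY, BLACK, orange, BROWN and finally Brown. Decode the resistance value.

Grey → 8 (first significant figure)
Black → 0 (second significant figure)
Orange → 3 (third significant figure)
Brown → ×10 multiplier
803 × 10 = 8030 Ω

8030 Ω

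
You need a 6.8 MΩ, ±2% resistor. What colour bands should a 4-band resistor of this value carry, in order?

blue, grey, green, red

6800000 Ω = 68 × 10^5.
6 → blue
8 → grey
Multiplier 10^5 → green.
±2% tolerance → red.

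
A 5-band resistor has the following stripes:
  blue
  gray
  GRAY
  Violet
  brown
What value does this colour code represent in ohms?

Blue → 6 (first significant figure)
Grey → 8 (second significant figure)
Grey → 8 (third significant figure)
Violet → ×10^7 multiplier
688 × 10000000 = 6880000000 Ω

6880000000 Ω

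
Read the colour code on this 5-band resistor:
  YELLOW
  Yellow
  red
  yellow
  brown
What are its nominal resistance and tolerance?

Yellow → 4 (first significant figure)
Yellow → 4 (second significant figure)
Red → 2 (third significant figure)
Yellow → ×10^4 multiplier
Brown → ±1% tolerance
442 × 10000 = 4420000 Ω

4420000 Ω ±1%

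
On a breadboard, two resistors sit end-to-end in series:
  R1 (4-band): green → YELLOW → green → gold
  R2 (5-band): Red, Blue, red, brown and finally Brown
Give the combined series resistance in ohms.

5402620 Ω

R1: green, yellow → 54; green ×10^5 → 5400000 Ω.
R2: red, blue, red → 262; brown ×10 → 2620 Ω.
Series: 5400000 + 2620 = 5402620 Ω.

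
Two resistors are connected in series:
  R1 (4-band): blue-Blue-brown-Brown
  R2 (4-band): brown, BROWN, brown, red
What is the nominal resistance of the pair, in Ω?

R1: blue, blue → 66; brown ×10 → 660 Ω.
R2: brown, brown → 11; brown ×10 → 110 Ω.
Series: 660 + 110 = 770 Ω.

770 Ω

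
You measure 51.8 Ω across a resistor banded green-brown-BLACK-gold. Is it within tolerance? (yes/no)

yes

Green → 5 (first significant figure)
Brown → 1 (second significant figure)
Black → ×1 multiplier
Gold → ±5% tolerance
51 × 1 = 51 Ω
Allowed range: 48.45 Ω to 53.55 Ω.
51.8 Ω lies inside that range.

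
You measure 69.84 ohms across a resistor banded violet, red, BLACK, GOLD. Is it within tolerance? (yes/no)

Violet → 7 (first significant figure)
Red → 2 (second significant figure)
Black → ×1 multiplier
Gold → ±5% tolerance
72 × 1 = 72 Ω
Allowed range: 68.4 Ω to 75.6 Ω.
69.84 ohms lies inside that range.

yes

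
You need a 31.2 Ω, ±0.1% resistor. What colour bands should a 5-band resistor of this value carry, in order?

orange, brown, red, gold, violet

31.2 Ω = 312 × 10^-1.
3 → orange
1 → brown
2 → red
Multiplier 10^-1 → gold.
±0.1% tolerance → violet.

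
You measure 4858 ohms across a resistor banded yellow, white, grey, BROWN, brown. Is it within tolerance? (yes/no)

no

Yellow → 4 (first significant figure)
White → 9 (second significant figure)
Grey → 8 (third significant figure)
Brown → ×10 multiplier
Brown → ±1% tolerance
498 × 10 = 4980 Ω
Allowed range: 4930.2 Ω to 5029.8 Ω.
4858 ohms lies outside that range.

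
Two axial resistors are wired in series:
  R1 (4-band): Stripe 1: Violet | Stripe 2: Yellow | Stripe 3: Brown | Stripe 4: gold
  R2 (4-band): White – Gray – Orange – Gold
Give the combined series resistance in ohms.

98740 Ω

R1: violet, yellow → 74; brown ×10 → 740 Ω.
R2: white, grey → 98; orange ×10^3 → 98000 Ω.
Series: 740 + 98000 = 98740 Ω.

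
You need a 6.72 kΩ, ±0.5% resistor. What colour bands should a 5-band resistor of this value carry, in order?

6720 Ω = 672 × 10^1.
6 → blue
7 → violet
2 → red
Multiplier 10^1 → brown.
±0.5% tolerance → green.

blue, violet, red, brown, green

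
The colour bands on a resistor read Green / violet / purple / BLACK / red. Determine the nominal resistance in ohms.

577 Ω

Green → 5 (first significant figure)
Violet → 7 (second significant figure)
Violet → 7 (third significant figure)
Black → ×1 multiplier
577 × 1 = 577 Ω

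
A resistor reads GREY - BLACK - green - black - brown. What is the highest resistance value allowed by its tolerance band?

813.05 Ω

Grey → 8 (first significant figure)
Black → 0 (second significant figure)
Green → 5 (third significant figure)
Black → ×1 multiplier
Brown → ±1% tolerance
805 × 1 = 805 Ω
Highest = 805 × (1 + 1/100) = 813.05 Ω.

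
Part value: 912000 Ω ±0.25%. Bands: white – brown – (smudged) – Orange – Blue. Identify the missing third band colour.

red

912000 Ω = 912 × 10^3.
The third band gives digit 2 of the significand, and 2 is red.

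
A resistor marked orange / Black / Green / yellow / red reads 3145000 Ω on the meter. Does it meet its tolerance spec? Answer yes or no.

no

Orange → 3 (first significant figure)
Black → 0 (second significant figure)
Green → 5 (third significant figure)
Yellow → ×10^4 multiplier
Red → ±2% tolerance
305 × 10000 = 3050000 Ω
Allowed range: 2989000 Ω to 3111000 Ω.
3145000 Ω lies outside that range.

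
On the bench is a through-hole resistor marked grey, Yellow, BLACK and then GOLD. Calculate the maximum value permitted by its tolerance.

88.2 Ω

Grey → 8 (first significant figure)
Yellow → 4 (second significant figure)
Black → ×1 multiplier
Gold → ±5% tolerance
84 × 1 = 84 Ω
Maximum = 84 × (1 + 5/100) = 88.2 Ω.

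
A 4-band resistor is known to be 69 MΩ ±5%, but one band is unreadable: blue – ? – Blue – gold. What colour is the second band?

white

69000000 Ω = 69 × 10^6.
The second band gives digit 9 of the significand, and 9 is white.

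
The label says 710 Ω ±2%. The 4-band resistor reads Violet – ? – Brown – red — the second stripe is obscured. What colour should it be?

brown

710 Ω = 71 × 10^1.
The second band gives digit 1 of the significand, and 1 is brown.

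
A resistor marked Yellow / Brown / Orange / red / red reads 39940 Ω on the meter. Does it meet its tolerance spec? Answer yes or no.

no

Yellow → 4 (first significant figure)
Brown → 1 (second significant figure)
Orange → 3 (third significant figure)
Red → ×10^2 multiplier
Red → ±2% tolerance
413 × 100 = 41300 Ω
Allowed range: 40474 Ω to 42126 Ω.
39940 Ω lies outside that range.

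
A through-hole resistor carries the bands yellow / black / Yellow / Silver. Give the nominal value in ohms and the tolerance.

400000 Ω ±10%

Yellow → 4 (first significant figure)
Black → 0 (second significant figure)
Yellow → ×10^4 multiplier
Silver → ±10% tolerance
40 × 10000 = 400000 Ω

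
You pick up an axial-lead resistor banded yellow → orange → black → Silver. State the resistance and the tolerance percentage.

Yellow → 4 (first significant figure)
Orange → 3 (second significant figure)
Black → ×1 multiplier
Silver → ±10% tolerance
43 × 1 = 43 Ω

43 Ω ±10%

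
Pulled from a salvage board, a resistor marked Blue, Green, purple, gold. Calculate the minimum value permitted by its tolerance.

Blue → 6 (first significant figure)
Green → 5 (second significant figure)
Violet → ×10^7 multiplier
Gold → ±5% tolerance
65 × 10000000 = 650000000 Ω
Minimum = 650000000 × (1 − 5/100) = 617500000 Ω.

617500000 Ω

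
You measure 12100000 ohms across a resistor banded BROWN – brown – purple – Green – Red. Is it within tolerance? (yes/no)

Brown → 1 (first significant figure)
Brown → 1 (second significant figure)
Violet → 7 (third significant figure)
Green → ×10^5 multiplier
Red → ±2% tolerance
117 × 100000 = 11700000 Ω
Allowed range: 11466000 Ω to 11934000 Ω.
12100000 ohms lies outside that range.

no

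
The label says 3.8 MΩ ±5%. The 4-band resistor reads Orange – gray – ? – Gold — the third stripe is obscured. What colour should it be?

3800000 Ω = 38 × 10^5.
The third band is the multiplier, 10^5, which is green.

green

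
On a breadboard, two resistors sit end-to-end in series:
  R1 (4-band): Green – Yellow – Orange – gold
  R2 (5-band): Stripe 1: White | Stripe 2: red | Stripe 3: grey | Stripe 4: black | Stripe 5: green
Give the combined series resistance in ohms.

R1: green, yellow → 54; orange ×10^3 → 54000 Ω.
R2: white, red, grey → 928; black ×1 → 928 Ω.
Series: 54000 + 928 = 54928 Ω.

54928 Ω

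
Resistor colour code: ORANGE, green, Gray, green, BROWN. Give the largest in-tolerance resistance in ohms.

Orange → 3 (first significant figure)
Green → 5 (second significant figure)
Grey → 8 (third significant figure)
Green → ×10^5 multiplier
Brown → ±1% tolerance
358 × 100000 = 35800000 Ω
Largest = 35800000 × (1 + 1/100) = 36158000 Ω.

36158000 Ω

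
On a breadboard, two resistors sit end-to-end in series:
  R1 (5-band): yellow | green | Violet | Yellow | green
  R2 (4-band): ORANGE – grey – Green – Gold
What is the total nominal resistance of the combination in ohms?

R1: yellow, green, violet → 457; yellow ×10^4 → 4570000 Ω.
R2: orange, grey → 38; green ×10^5 → 3800000 Ω.
Series: 4570000 + 3800000 = 8370000 Ω.

8370000 Ω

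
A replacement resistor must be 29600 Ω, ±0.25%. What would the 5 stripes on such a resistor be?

29600 Ω = 296 × 10^2.
2 → red
9 → white
6 → blue
Multiplier 10^2 → red.
±0.25% tolerance → blue.

red, white, blue, red, blue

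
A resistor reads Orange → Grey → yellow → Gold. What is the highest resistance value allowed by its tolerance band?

Orange → 3 (first significant figure)
Grey → 8 (second significant figure)
Yellow → ×10^4 multiplier
Gold → ±5% tolerance
38 × 10000 = 380000 Ω
Highest = 380000 × (1 + 5/100) = 399000 Ω.

399000 Ω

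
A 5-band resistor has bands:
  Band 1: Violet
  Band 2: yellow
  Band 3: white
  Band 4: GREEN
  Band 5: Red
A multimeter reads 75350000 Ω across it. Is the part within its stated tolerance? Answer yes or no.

yes

Violet → 7 (first significant figure)
Yellow → 4 (second significant figure)
White → 9 (third significant figure)
Green → ×10^5 multiplier
Red → ±2% tolerance
749 × 100000 = 74900000 Ω
Allowed range: 73402000 Ω to 76398000 Ω.
75350000 Ω lies inside that range.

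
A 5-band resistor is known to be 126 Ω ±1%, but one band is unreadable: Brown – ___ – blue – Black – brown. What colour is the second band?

red

126 Ω = 126 × 10^0.
The second band gives digit 2 of the significand, and 2 is red.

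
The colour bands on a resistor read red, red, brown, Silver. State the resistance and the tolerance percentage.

220 Ω ±10%

Red → 2 (first significant figure)
Red → 2 (second significant figure)
Brown → ×10 multiplier
Silver → ±10% tolerance
22 × 10 = 220 Ω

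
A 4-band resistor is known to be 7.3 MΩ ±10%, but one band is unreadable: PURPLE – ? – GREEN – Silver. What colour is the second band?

orange

7300000 Ω = 73 × 10^5.
The second band gives digit 3 of the significand, and 3 is orange.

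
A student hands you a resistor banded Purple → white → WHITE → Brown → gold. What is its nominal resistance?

Violet → 7 (first significant figure)
White → 9 (second significant figure)
White → 9 (third significant figure)
Brown → ×10 multiplier
799 × 10 = 7990 Ω

7990 Ω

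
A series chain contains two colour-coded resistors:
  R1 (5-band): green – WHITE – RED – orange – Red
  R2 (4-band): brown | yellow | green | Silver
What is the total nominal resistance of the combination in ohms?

1992000 Ω

R1: green, white, red → 592; orange ×10^3 → 592000 Ω.
R2: brown, yellow → 14; green ×10^5 → 1400000 Ω.
Series: 592000 + 1400000 = 1992000 Ω.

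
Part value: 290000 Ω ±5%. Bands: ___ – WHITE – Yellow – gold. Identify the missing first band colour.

290000 Ω = 29 × 10^4.
The first band gives digit 2 of the significand, and 2 is red.

red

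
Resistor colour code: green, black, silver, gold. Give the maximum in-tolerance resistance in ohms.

0.525 Ω

Green → 5 (first significant figure)
Black → 0 (second significant figure)
Silver → ×0.01 multiplier
Gold → ±5% tolerance
50 × 0.01 = 0.5 Ω
Maximum = 0.5 × (1 + 5/100) = 0.525 Ω.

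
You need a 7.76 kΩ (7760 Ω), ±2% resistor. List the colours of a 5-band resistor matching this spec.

violet, violet, blue, brown, red

7760 Ω = 776 × 10^1.
7 → violet
7 → violet
6 → blue
Multiplier 10^1 → brown.
±2% tolerance → red.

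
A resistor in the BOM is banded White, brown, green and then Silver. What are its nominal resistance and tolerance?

White → 9 (first significant figure)
Brown → 1 (second significant figure)
Green → ×10^5 multiplier
Silver → ±10% tolerance
91 × 100000 = 9100000 Ω

9100000 Ω ±10%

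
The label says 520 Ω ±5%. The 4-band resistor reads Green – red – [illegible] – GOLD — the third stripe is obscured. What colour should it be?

brown

520 Ω = 52 × 10^1.
The third band is the multiplier, 10^1, which is brown.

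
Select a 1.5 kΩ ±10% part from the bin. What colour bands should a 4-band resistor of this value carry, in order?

brown, green, red, silver

1500 Ω = 15 × 10^2.
1 → brown
5 → green
Multiplier 10^2 → red.
±10% tolerance → silver.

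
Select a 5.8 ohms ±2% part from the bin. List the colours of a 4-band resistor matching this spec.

5.8 Ω = 58 × 10^-1.
5 → green
8 → grey
Multiplier 10^-1 → gold.
±2% tolerance → red.

green, grey, gold, red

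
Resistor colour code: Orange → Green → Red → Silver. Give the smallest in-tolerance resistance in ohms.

3150 Ω

Orange → 3 (first significant figure)
Green → 5 (second significant figure)
Red → ×10^2 multiplier
Silver → ±10% tolerance
35 × 100 = 3500 Ω
Smallest = 3500 × (1 − 10/100) = 3150 Ω.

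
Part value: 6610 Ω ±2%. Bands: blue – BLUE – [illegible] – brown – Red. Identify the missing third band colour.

6610 Ω = 661 × 10^1.
The third band gives digit 1 of the significand, and 1 is brown.

brown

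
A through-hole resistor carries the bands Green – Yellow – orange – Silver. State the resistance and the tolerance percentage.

Green → 5 (first significant figure)
Yellow → 4 (second significant figure)
Orange → ×10^3 multiplier
Silver → ±10% tolerance
54 × 1000 = 54000 Ω

54000 Ω ±10%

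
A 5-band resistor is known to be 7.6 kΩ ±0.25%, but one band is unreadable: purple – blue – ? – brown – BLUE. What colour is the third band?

black

7600 Ω = 760 × 10^1.
The third band gives digit 0 of the significand, and 0 is black.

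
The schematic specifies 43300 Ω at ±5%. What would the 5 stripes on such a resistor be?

43300 Ω = 433 × 10^2.
4 → yellow
3 → orange
3 → orange
Multiplier 10^2 → red.
±5% tolerance → gold.

yellow, orange, orange, red, gold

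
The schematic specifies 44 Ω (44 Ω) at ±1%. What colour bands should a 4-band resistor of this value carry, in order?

44 Ω = 44 × 10^0.
4 → yellow
4 → yellow
Multiplier 10^0 → black.
±1% tolerance → brown.

yellow, yellow, black, brown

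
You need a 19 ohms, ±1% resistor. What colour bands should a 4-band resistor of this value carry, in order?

19 Ω = 19 × 10^0.
1 → brown
9 → white
Multiplier 10^0 → black.
±1% tolerance → brown.

brown, white, black, brown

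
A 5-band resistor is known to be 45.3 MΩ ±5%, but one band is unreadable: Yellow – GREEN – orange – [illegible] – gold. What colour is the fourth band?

45300000 Ω = 453 × 10^5.
The fourth band is the multiplier, 10^5, which is green.

green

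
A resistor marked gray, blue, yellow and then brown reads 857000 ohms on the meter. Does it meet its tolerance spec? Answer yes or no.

yes

Grey → 8 (first significant figure)
Blue → 6 (second significant figure)
Yellow → ×10^4 multiplier
Brown → ±1% tolerance
86 × 10000 = 860000 Ω
Allowed range: 851400 Ω to 868600 Ω.
857000 ohms lies inside that range.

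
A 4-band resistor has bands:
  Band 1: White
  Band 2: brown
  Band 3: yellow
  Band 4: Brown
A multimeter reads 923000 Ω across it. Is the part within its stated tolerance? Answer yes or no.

White → 9 (first significant figure)
Brown → 1 (second significant figure)
Yellow → ×10^4 multiplier
Brown → ±1% tolerance
91 × 10000 = 910000 Ω
Allowed range: 900900 Ω to 919100 Ω.
923000 Ω lies outside that range.

no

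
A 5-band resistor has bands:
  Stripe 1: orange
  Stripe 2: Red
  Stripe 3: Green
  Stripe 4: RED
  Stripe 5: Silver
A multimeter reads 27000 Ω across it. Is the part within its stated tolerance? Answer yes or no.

no

Orange → 3 (first significant figure)
Red → 2 (second significant figure)
Green → 5 (third significant figure)
Red → ×10^2 multiplier
Silver → ±10% tolerance
325 × 100 = 32500 Ω
Allowed range: 29250 Ω to 35750 Ω.
27000 Ω lies outside that range.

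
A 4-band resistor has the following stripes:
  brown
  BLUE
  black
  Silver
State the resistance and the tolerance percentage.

16 Ω ±10%

Brown → 1 (first significant figure)
Blue → 6 (second significant figure)
Black → ×1 multiplier
Silver → ±10% tolerance
16 × 1 = 16 Ω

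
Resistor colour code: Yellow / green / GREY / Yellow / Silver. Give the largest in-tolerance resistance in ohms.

5038000 Ω

Yellow → 4 (first significant figure)
Green → 5 (second significant figure)
Grey → 8 (third significant figure)
Yellow → ×10^4 multiplier
Silver → ±10% tolerance
458 × 10000 = 4580000 Ω
Largest = 4580000 × (1 + 10/100) = 5038000 Ω.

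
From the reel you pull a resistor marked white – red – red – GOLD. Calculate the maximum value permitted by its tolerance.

9660 Ω

White → 9 (first significant figure)
Red → 2 (second significant figure)
Red → ×10^2 multiplier
Gold → ±5% tolerance
92 × 100 = 9200 Ω
Maximum = 9200 × (1 + 5/100) = 9660 Ω.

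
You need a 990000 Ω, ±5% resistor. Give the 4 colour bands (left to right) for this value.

white, white, yellow, gold

990000 Ω = 99 × 10^4.
9 → white
9 → white
Multiplier 10^4 → yellow.
±5% tolerance → gold.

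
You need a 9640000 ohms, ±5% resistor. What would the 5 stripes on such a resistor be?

9640000 Ω = 964 × 10^4.
9 → white
6 → blue
4 → yellow
Multiplier 10^4 → yellow.
±5% tolerance → gold.

white, blue, yellow, yellow, gold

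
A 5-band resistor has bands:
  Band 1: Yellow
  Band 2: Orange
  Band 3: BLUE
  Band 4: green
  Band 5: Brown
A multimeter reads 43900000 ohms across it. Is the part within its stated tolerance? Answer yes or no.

Yellow → 4 (first significant figure)
Orange → 3 (second significant figure)
Blue → 6 (third significant figure)
Green → ×10^5 multiplier
Brown → ±1% tolerance
436 × 100000 = 43600000 Ω
Allowed range: 43164000 Ω to 44036000 Ω.
43900000 ohms lies inside that range.

yes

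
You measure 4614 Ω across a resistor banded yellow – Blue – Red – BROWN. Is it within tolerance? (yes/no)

yes

Yellow → 4 (first significant figure)
Blue → 6 (second significant figure)
Red → ×10^2 multiplier
Brown → ±1% tolerance
46 × 100 = 4600 Ω
Allowed range: 4554 Ω to 4646 Ω.
4614 Ω lies inside that range.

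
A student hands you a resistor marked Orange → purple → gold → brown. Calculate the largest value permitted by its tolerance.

3.737 Ω

Orange → 3 (first significant figure)
Violet → 7 (second significant figure)
Gold → ×0.1 multiplier
Brown → ±1% tolerance
37 × 0.1 = 3.7 Ω
Largest = 3.7 × (1 + 1/100) = 3.737 Ω.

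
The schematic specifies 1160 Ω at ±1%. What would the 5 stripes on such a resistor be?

1160 Ω = 116 × 10^1.
1 → brown
1 → brown
6 → blue
Multiplier 10^1 → brown.
±1% tolerance → brown.

brown, brown, blue, brown, brown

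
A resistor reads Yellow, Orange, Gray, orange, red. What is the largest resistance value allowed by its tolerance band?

Yellow → 4 (first significant figure)
Orange → 3 (second significant figure)
Grey → 8 (third significant figure)
Orange → ×10^3 multiplier
Red → ±2% tolerance
438 × 1000 = 438000 Ω
Largest = 438000 × (1 + 2/100) = 446760 Ω.

446760 Ω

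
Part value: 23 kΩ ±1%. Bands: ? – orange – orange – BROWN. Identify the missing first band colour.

red

23000 Ω = 23 × 10^3.
The first band gives digit 2 of the significand, and 2 is red.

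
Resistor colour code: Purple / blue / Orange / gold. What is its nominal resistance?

76000 Ω

Violet → 7 (first significant figure)
Blue → 6 (second significant figure)
Orange → ×10^3 multiplier
76 × 1000 = 76000 Ω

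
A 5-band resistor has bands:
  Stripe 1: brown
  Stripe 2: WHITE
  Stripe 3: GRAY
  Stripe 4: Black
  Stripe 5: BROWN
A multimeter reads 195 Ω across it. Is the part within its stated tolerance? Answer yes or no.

no

Brown → 1 (first significant figure)
White → 9 (second significant figure)
Grey → 8 (third significant figure)
Black → ×1 multiplier
Brown → ±1% tolerance
198 × 1 = 198 Ω
Allowed range: 196.02 Ω to 199.98 Ω.
195 Ω lies outside that range.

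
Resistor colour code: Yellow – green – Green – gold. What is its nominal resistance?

4500000 Ω

Yellow → 4 (first significant figure)
Green → 5 (second significant figure)
Green → ×10^5 multiplier
45 × 100000 = 4500000 Ω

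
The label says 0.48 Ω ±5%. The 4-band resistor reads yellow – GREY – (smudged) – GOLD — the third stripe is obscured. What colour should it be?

silver

0.48 Ω = 48 × 10^-2.
The third band is the multiplier, 10^-2, which is silver.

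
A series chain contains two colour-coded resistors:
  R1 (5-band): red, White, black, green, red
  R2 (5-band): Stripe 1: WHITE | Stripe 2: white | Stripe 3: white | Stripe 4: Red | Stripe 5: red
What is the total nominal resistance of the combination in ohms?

29099900 Ω

R1: red, white, black → 290; green ×10^5 → 29000000 Ω.
R2: white, white, white → 999; red ×10^2 → 99900 Ω.
Series: 29000000 + 99900 = 29099900 Ω.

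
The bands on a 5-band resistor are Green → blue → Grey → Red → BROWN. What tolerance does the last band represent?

±1%

The last band, brown, is the tolerance band.
Brown corresponds to ±1%.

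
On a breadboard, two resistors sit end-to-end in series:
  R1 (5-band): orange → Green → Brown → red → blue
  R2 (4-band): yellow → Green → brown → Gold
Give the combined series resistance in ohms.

R1: orange, green, brown → 351; red ×10^2 → 35100 Ω.
R2: yellow, green → 45; brown ×10 → 450 Ω.
Series: 35100 + 450 = 35550 Ω.

35550 Ω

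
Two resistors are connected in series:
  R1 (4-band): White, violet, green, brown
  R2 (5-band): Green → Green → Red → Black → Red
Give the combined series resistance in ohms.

R1: white, violet → 97; green ×10^5 → 9700000 Ω.
R2: green, green, red → 552; black ×1 → 552 Ω.
Series: 9700000 + 552 = 9700552 Ω.

9700552 Ω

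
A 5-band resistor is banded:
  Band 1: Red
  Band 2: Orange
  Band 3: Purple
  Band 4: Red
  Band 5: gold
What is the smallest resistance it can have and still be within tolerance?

Red → 2 (first significant figure)
Orange → 3 (second significant figure)
Violet → 7 (third significant figure)
Red → ×10^2 multiplier
Gold → ±5% tolerance
237 × 100 = 23700 Ω
Smallest = 23700 × (1 − 5/100) = 22515 Ω.

22515 Ω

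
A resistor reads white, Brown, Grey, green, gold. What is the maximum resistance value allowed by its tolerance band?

White → 9 (first significant figure)
Brown → 1 (second significant figure)
Grey → 8 (third significant figure)
Green → ×10^5 multiplier
Gold → ±5% tolerance
918 × 100000 = 91800000 Ω
Maximum = 91800000 × (1 + 5/100) = 96390000 Ω.

96390000 Ω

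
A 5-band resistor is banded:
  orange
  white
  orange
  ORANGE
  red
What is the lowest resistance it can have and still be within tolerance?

385140 Ω

Orange → 3 (first significant figure)
White → 9 (second significant figure)
Orange → 3 (third significant figure)
Orange → ×10^3 multiplier
Red → ±2% tolerance
393 × 1000 = 393000 Ω
Lowest = 393000 × (1 − 2/100) = 385140 Ω.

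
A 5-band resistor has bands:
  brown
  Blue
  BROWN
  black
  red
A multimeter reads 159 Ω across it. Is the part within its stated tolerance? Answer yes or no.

Brown → 1 (first significant figure)
Blue → 6 (second significant figure)
Brown → 1 (third significant figure)
Black → ×1 multiplier
Red → ±2% tolerance
161 × 1 = 161 Ω
Allowed range: 157.78 Ω to 164.22 Ω.
159 Ω lies inside that range.

yes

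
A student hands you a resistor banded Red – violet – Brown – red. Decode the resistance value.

Red → 2 (first significant figure)
Violet → 7 (second significant figure)
Brown → ×10 multiplier
27 × 10 = 270 Ω

270 Ω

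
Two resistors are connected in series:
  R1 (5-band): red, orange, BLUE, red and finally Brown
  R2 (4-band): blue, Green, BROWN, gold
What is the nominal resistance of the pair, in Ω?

R1: red, orange, blue → 236; red ×10^2 → 23600 Ω.
R2: blue, green → 65; brown ×10 → 650 Ω.
Series: 23600 + 650 = 24250 Ω.

24250 Ω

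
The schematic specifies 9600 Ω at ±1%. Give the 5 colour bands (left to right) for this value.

9600 Ω = 960 × 10^1.
9 → white
6 → blue
0 → black
Multiplier 10^1 → brown.
±1% tolerance → brown.

white, blue, black, brown, brown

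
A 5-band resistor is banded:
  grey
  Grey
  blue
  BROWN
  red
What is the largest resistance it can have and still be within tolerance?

9037.2 Ω

Grey → 8 (first significant figure)
Grey → 8 (second significant figure)
Blue → 6 (third significant figure)
Brown → ×10 multiplier
Red → ±2% tolerance
886 × 10 = 8860 Ω
Largest = 8860 × (1 + 2/100) = 9037.2 Ω.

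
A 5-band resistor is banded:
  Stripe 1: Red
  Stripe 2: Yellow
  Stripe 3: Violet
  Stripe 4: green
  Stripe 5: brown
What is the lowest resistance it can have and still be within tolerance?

24453000 Ω

Red → 2 (first significant figure)
Yellow → 4 (second significant figure)
Violet → 7 (third significant figure)
Green → ×10^5 multiplier
Brown → ±1% tolerance
247 × 100000 = 24700000 Ω
Lowest = 24700000 × (1 − 1/100) = 24453000 Ω.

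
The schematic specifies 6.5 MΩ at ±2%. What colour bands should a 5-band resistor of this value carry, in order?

blue, green, black, yellow, red

6500000 Ω = 650 × 10^4.
6 → blue
5 → green
0 → black
Multiplier 10^4 → yellow.
±2% tolerance → red.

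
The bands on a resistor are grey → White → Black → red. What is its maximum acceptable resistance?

Grey → 8 (first significant figure)
White → 9 (second significant figure)
Black → ×1 multiplier
Red → ±2% tolerance
89 × 1 = 89 Ω
Maximum = 89 × (1 + 2/100) = 90.78 Ω.

90.78 Ω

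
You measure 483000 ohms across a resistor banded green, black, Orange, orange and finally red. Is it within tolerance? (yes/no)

no

Green → 5 (first significant figure)
Black → 0 (second significant figure)
Orange → 3 (third significant figure)
Orange → ×10^3 multiplier
Red → ±2% tolerance
503 × 1000 = 503000 Ω
Allowed range: 492940 Ω to 513060 Ω.
483000 ohms lies outside that range.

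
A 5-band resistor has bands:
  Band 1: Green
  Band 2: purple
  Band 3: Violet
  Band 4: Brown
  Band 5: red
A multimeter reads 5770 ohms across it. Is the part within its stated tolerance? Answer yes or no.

Green → 5 (first significant figure)
Violet → 7 (second significant figure)
Violet → 7 (third significant figure)
Brown → ×10 multiplier
Red → ±2% tolerance
577 × 10 = 5770 Ω
Allowed range: 5654.6 Ω to 5885.4 Ω.
5770 ohms lies inside that range.

yes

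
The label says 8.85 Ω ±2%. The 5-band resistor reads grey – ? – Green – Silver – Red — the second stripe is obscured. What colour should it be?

grey

8.85 Ω = 885 × 10^-2.
The second band gives digit 8 of the significand, and 8 is grey.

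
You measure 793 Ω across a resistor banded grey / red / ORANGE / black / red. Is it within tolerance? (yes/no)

no

Grey → 8 (first significant figure)
Red → 2 (second significant figure)
Orange → 3 (third significant figure)
Black → ×1 multiplier
Red → ±2% tolerance
823 × 1 = 823 Ω
Allowed range: 806.54 Ω to 839.46 Ω.
793 Ω lies outside that range.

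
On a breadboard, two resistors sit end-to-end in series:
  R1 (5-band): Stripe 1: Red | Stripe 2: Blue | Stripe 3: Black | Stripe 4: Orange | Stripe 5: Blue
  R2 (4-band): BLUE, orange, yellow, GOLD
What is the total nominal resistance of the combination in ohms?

R1: red, blue, black → 260; orange ×10^3 → 260000 Ω.
R2: blue, orange → 63; yellow ×10^4 → 630000 Ω.
Series: 260000 + 630000 = 890000 Ω.

890000 Ω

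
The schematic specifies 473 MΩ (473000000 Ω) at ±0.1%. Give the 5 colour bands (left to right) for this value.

yellow, violet, orange, blue, violet

473000000 Ω = 473 × 10^6.
4 → yellow
7 → violet
3 → orange
Multiplier 10^6 → blue.
±0.1% tolerance → violet.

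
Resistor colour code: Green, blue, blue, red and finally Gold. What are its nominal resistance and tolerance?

Green → 5 (first significant figure)
Blue → 6 (second significant figure)
Blue → 6 (third significant figure)
Red → ×10^2 multiplier
Gold → ±5% tolerance
566 × 100 = 56600 Ω

56600 Ω ±5%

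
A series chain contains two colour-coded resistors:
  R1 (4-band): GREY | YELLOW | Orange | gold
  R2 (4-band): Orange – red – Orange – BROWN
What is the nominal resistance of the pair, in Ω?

116000 Ω

R1: grey, yellow → 84; orange ×10^3 → 84000 Ω.
R2: orange, red → 32; orange ×10^3 → 32000 Ω.
Series: 84000 + 32000 = 116000 Ω.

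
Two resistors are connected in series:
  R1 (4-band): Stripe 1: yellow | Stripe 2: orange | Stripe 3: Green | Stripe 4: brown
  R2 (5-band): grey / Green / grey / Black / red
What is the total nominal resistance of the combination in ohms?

R1: yellow, orange → 43; green ×10^5 → 4300000 Ω.
R2: grey, green, grey → 858; black ×1 → 858 Ω.
Series: 4300000 + 858 = 4300858 Ω.

4300858 Ω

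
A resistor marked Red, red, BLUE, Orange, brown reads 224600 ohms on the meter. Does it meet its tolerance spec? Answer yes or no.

Red → 2 (first significant figure)
Red → 2 (second significant figure)
Blue → 6 (third significant figure)
Orange → ×10^3 multiplier
Brown → ±1% tolerance
226 × 1000 = 226000 Ω
Allowed range: 223740 Ω to 228260 Ω.
224600 ohms lies inside that range.

yes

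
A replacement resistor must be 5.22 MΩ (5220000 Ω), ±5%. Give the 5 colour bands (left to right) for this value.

green, red, red, yellow, gold

5220000 Ω = 522 × 10^4.
5 → green
2 → red
2 → red
Multiplier 10^4 → yellow.
±5% tolerance → gold.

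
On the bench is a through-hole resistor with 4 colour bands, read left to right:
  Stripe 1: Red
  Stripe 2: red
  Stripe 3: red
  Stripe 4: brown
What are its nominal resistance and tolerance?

Red → 2 (first significant figure)
Red → 2 (second significant figure)
Red → ×10^2 multiplier
Brown → ±1% tolerance
22 × 100 = 2200 Ω

2200 Ω ±1%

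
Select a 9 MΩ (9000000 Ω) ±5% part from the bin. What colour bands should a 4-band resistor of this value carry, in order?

9000000 Ω = 90 × 10^5.
9 → white
0 → black
Multiplier 10^5 → green.
±5% tolerance → gold.

white, black, green, gold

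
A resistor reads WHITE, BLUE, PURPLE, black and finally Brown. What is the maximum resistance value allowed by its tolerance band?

White → 9 (first significant figure)
Blue → 6 (second significant figure)
Violet → 7 (third significant figure)
Black → ×1 multiplier
Brown → ±1% tolerance
967 × 1 = 967 Ω
Maximum = 967 × (1 + 1/100) = 976.67 Ω.

976.67 Ω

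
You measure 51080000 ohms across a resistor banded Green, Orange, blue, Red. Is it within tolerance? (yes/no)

no

Green → 5 (first significant figure)
Orange → 3 (second significant figure)
Blue → ×10^6 multiplier
Red → ±2% tolerance
53 × 1000000 = 53000000 Ω
Allowed range: 51940000 Ω to 54060000 Ω.
51080000 ohms lies outside that range.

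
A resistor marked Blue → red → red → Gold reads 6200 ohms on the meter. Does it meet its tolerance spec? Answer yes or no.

Blue → 6 (first significant figure)
Red → 2 (second significant figure)
Red → ×10^2 multiplier
Gold → ±5% tolerance
62 × 100 = 6200 Ω
Allowed range: 5890 Ω to 6510 Ω.
6200 ohms lies inside that range.

yes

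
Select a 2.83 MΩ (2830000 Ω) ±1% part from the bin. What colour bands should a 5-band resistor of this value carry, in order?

red, grey, orange, yellow, brown

2830000 Ω = 283 × 10^4.
2 → red
8 → grey
3 → orange
Multiplier 10^4 → yellow.
±1% tolerance → brown.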